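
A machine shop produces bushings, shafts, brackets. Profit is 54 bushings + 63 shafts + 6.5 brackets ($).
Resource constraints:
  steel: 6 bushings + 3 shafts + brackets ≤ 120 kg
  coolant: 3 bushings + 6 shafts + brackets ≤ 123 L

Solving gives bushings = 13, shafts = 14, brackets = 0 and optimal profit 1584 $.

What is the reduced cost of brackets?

Check each constraint at x*: steel 120/120 (tight); coolant 123/123 (tight).
Dual feasibility on the basic columns requires 6·y_steel + 3·y_coolant = 54, 3·y_steel + 6·y_coolant = 63.
→ y_steel = 5 and y_coolant = 8.
Reduced cost of brackets: c₃ − yᵀa₃ = 6.5 − (5·1 + 8·1) = 6.5 − 13 = -6.5.

-6.5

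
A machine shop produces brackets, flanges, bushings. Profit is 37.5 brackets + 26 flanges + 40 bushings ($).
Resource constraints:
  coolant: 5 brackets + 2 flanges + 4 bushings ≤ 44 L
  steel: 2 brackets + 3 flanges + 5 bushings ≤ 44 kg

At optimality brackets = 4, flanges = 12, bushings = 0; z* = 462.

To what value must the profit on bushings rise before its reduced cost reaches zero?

47

At the optimum: coolant uses 44 of 44 (binding); steel uses 44 of 44 (binding).
From A_Bᵀ y = c: 5·y_coolant + 2·y_steel = 37.5; 2·y_coolant + 3·y_steel = 26.
Solving: y_coolant = 5.5, y_steel = 5.
bushings enters the basis when its profit ≥ yᵀa₃ = 5.5·4 + 5·5 = 47.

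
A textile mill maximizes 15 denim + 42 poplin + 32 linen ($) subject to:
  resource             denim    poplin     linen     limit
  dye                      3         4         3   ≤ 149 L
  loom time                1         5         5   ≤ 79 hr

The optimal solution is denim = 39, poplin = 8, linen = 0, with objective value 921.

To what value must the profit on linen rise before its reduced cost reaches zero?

At the optimum: dye uses 149 of 149 (binding); loom time uses 79 of 79 (binding).
From A_Bᵀ y = c: 3·y_dye + 1·y_loom time = 15; 4·y_dye + 5·y_loom time = 42.
→ y_dye = 3 and y_loom time = 6.
linen enters the basis when its profit ≥ yᵀa₃ = 3·3 + 6·5 = 39.

39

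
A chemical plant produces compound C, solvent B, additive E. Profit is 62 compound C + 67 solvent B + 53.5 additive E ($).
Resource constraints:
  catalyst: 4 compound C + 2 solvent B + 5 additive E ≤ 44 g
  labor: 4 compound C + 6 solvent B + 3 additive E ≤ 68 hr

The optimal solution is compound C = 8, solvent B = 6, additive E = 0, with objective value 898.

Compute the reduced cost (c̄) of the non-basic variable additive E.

-6

Both catalyst and labor are binding at x*.
Dual feasibility on the basic columns requires 4·y_catalyst + 4·y_labor = 62, 2·y_catalyst + 6·y_labor = 67.
Solving: y_catalyst = 6.5, y_labor = 9.
Reduced cost of additive E: c₃ − yᵀa₃ = 53.5 − (6.5·5 + 9·3) = 53.5 − 59.5 = -6.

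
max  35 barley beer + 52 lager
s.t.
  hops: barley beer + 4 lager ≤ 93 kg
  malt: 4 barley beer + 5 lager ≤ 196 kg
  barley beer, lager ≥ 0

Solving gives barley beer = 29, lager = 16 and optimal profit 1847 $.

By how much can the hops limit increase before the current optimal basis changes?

63.8

Binding constraints: hops, malt. The basis is B = [[1,4],[4,5]] with det -11.
Per unit increase in hops, x* moves by d = (-0.4545, 0.3636).
The basis stays optimal until barley beer reaches 0; allowable increase = 63.8 kg.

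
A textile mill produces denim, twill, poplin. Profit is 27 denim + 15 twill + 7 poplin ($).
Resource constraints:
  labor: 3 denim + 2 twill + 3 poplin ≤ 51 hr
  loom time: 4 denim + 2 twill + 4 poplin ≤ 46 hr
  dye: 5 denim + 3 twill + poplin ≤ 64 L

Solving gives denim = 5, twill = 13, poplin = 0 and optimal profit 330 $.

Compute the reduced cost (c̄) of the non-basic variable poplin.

-8

Check each constraint at x*: labor 41/51 (slack 10); loom time 46/46 (tight); dye 64/64 (tight).
Since labor is not tight, its dual is 0.
Dual feasibility on the basic columns requires 4·y_loom time + 5·y_dye = 27, 2·y_loom time + 3·y_dye = 15.
This yields shadow prices y_loom time = 3, y_dye = 3.
Reduced cost of poplin: c₃ − yᵀa₃ = 7 − (3·4 + 3·1) = 7 − 15 = -8.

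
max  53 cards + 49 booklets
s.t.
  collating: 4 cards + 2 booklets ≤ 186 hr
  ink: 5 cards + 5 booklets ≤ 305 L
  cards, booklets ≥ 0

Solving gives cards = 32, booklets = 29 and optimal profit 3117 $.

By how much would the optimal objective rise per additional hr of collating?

2

Both collating and ink are binding at x*.
The binding rows give the dual system: 4·y_collating + 5·y_ink = 53 and 2·y_collating + 5·y_ink = 49.
This yields shadow prices y_collating = 2, y_ink = 9.
Shadow price of collating = 2.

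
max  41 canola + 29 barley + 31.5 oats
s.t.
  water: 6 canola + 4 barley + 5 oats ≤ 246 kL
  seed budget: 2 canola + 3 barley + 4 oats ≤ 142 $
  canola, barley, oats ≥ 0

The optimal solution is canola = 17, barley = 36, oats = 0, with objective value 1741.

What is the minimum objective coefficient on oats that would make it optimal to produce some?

Both water and seed budget are binding at x*.
The binding rows give the dual system: 6·y_water + 2·y_seed budget = 41 and 4·y_water + 3·y_seed budget = 29.
This yields shadow prices y_water = 6.5, y_seed budget = 1.
oats enters the basis when its profit ≥ yᵀa₃ = 6.5·5 + 1·4 = 36.5.

36.5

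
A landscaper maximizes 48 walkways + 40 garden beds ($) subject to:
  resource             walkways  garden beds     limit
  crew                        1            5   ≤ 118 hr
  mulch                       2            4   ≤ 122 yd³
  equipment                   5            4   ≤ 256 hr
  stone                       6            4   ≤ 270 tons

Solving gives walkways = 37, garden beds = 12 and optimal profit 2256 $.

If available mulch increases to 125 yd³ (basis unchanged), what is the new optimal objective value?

2265

Check each constraint at x*: crew 97/118 (slack 21); mulch 122/122 (tight); equipment 233/256 (slack 23); stone 270/270 (tight).
By complementary slackness, y = 0 for the non-binding constraints.
Dual feasibility on the basic columns requires 2·y_mulch + 6·y_stone = 48, 4·y_mulch + 4·y_stone = 40.
Solving: y_mulch = 3, y_stone = 7.
Δz = y_mulch·Δb = 3 × (3) = 9, so new z* = 2256 + 9 = 2265.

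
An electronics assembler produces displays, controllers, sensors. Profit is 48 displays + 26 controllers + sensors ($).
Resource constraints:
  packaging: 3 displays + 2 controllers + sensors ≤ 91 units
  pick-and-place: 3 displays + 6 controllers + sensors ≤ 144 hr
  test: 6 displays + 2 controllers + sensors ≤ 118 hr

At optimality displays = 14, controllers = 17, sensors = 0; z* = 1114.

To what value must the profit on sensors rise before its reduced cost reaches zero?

9

Check each constraint at x*: packaging 76/91 (slack 15); pick-and-place 144/144 (tight); test 118/118 (tight).
By complementary slackness, y = 0 for the non-binding constraint.
The binding rows give the dual system: 3·y_pick-and-place + 6·y_test = 48 and 6·y_pick-and-place + 2·y_test = 26.
This yields shadow prices y_pick-and-place = 2, y_test = 7.
sensors enters the basis when its profit ≥ yᵀa₃ = 2·1 + 7·1 = 9.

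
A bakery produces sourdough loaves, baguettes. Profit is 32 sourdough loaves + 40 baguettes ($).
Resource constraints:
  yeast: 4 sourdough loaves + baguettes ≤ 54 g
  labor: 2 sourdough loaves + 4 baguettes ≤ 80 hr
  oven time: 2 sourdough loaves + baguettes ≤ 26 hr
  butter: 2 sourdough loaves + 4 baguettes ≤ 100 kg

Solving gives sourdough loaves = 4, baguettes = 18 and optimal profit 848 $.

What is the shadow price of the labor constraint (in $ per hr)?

Binding: labor and oven time. Non-binding: yeast (20 unused), butter (20 unused).
By complementary slackness, y = 0 for the non-binding constraints.
Dual feasibility on the basic columns requires 2·y_labor + 2·y_oven time = 32, 4·y_labor + 1·y_oven time = 40.
→ y_labor = 8 and y_oven time = 8.
Shadow price of labor = 8.

8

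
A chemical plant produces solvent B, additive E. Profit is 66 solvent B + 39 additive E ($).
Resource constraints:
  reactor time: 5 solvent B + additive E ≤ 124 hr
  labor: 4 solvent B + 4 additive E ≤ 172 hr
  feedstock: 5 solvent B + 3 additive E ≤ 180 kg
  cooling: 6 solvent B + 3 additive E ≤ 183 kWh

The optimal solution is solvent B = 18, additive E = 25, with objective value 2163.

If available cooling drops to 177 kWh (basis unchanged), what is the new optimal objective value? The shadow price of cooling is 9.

Δb = -6, so new z* = 2163 + (9)·(-6) = 2163 − 54 = 2109.

2109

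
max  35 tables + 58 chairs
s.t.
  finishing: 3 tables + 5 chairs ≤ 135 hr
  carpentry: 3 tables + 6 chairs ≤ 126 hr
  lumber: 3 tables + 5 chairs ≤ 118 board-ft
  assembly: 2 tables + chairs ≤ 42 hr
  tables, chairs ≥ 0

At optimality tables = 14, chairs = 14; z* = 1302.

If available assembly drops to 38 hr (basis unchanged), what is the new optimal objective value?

1286

Binding: carpentry and assembly. Non-binding: finishing (23 unused), lumber (6 unused).
Since finishing, lumber are not tight, their duals are 0.
From A_Bᵀ y = c: 3·y_carpentry + 2·y_assembly = 35; 6·y_carpentry + 1·y_assembly = 58.
Solving: y_carpentry = 9, y_assembly = 4.
Δz = y_assembly·Δb = 4 × (-4) = -16, so new z* = 1302 − 16 = 1286.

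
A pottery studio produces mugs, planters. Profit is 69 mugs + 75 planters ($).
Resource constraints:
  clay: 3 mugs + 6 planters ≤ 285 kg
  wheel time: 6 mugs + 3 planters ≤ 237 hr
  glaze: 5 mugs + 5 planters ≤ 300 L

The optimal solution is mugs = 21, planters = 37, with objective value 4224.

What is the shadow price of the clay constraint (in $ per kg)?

9

At the optimum: clay uses 285 of 285 (binding); wheel time uses 237 of 237 (binding); glaze uses 290 of 300 (slack = 10).
Slack constraints have shadow price 0 (complementary slackness).
The binding rows give the dual system: 3·y_clay + 6·y_wheel time = 69 and 6·y_clay + 3·y_wheel time = 75.
Solving: y_clay = 9, y_wheel time = 7.
Shadow price of clay = 9.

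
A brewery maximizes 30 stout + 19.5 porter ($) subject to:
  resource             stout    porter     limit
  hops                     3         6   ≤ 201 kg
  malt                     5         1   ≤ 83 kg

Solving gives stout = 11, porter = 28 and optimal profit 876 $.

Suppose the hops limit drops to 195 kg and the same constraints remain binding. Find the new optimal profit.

Check each constraint at x*: hops 201/201 (tight); malt 83/83 (tight).
From A_Bᵀ y = c: 3·y_hops + 5·y_malt = 30; 6·y_hops + 1·y_malt = 19.5.
→ y_hops = 2.5 and y_malt = 4.5.
Δz = y_hops·Δb = 2.5 × (-6) = -15, so new z* = 876 − 15 = 861.

861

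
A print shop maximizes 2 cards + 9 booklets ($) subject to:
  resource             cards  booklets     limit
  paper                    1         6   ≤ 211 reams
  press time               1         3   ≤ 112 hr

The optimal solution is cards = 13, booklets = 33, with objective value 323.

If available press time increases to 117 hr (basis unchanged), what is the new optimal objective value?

At the optimum: paper uses 211 of 211 (binding); press time uses 112 of 112 (binding).
The binding rows give the dual system: 1·y_paper + 1·y_press time = 2 and 6·y_paper + 3·y_press time = 9.
This yields shadow prices y_paper = 1, y_press time = 1.
Δz = y_press time·Δb = 1 × (5) = 5, so new z* = 323 + 5 = 328.

328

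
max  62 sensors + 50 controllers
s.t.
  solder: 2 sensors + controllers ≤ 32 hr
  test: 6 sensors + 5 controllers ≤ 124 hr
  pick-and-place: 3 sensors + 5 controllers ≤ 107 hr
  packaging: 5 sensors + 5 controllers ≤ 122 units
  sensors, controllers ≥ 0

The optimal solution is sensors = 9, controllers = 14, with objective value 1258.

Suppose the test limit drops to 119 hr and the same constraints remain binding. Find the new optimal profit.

1210.5

Binding: solder and test. Non-binding: pick-and-place (10 unused), packaging (7 unused).
Since pick-and-place, packaging are not tight, their duals are 0.
From A_Bᵀ y = c: 2·y_solder + 6·y_test = 62; 1·y_solder + 5·y_test = 50.
This yields shadow prices y_solder = 2.5, y_test = 9.5.
Δz = y_test·Δb = 9.5 × (-5) = -47.5, so new z* = 1258 − 47.5 = 1210.5.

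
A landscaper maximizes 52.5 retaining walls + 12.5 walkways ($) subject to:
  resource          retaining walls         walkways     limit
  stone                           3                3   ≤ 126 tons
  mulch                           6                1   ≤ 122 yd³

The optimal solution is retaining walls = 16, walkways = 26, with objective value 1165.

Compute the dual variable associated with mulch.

8

At the optimum: stone uses 126 of 126 (binding); mulch uses 122 of 122 (binding).
From A_Bᵀ y = c: 3·y_stone + 6·y_mulch = 52.5; 3·y_stone + 1·y_mulch = 12.5.
This yields shadow prices y_stone = 1.5, y_mulch = 8.
Shadow price of mulch = 8.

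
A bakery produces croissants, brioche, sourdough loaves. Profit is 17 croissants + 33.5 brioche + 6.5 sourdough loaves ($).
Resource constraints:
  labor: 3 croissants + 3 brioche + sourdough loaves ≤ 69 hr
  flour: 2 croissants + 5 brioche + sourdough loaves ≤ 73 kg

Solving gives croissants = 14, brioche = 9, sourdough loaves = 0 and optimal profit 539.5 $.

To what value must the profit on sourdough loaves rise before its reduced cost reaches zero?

7.5

Both labor and flour are binding at x*.
Dual feasibility on the basic columns requires 3·y_labor + 2·y_flour = 17, 3·y_labor + 5·y_flour = 33.5.
→ y_labor = 2 and y_flour = 5.5.
sourdough loaves enters the basis when its profit ≥ yᵀa₃ = 2·1 + 5.5·1 = 7.5.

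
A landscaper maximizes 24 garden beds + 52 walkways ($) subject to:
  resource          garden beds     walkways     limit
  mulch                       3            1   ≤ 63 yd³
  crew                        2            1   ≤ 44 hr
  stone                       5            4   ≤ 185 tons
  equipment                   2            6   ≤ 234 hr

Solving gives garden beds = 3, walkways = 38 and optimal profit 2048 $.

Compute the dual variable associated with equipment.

8

Binding: crew and equipment. Non-binding: mulch (16 unused), stone (18 unused).
Slack constraints have shadow price 0 (complementary slackness).
From A_Bᵀ y = c: 2·y_crew + 2·y_equipment = 24; 1·y_crew + 6·y_equipment = 52.
This yields shadow prices y_crew = 4, y_equipment = 8.
Shadow price of equipment = 8.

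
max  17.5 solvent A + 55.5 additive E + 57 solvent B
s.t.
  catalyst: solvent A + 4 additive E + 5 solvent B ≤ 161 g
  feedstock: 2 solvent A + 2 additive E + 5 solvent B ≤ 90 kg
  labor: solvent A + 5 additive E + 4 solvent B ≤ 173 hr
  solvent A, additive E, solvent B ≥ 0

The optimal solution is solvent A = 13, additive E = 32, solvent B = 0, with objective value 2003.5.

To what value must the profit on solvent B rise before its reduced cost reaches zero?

At the optimum: catalyst uses 141 of 161 (slack = 20); feedstock uses 90 of 90 (binding); labor uses 173 of 173 (binding).
Slack constraints have shadow price 0 (complementary slackness).
The binding rows give the dual system: 2·y_feedstock + 1·y_labor = 17.5 and 2·y_feedstock + 5·y_labor = 55.5.
This yields shadow prices y_feedstock = 4, y_labor = 9.5.
solvent B enters the basis when its profit ≥ yᵀa₃ = 4·5 + 9.5·4 = 58.

58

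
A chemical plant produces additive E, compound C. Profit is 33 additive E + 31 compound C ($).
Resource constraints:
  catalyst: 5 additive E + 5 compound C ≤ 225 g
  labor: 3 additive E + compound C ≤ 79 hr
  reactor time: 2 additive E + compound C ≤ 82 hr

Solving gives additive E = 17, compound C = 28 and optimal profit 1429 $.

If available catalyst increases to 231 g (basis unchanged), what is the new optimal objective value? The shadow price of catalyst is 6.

Δb = 6, so new z* = 1429 + (6)·(6) = 1429 + 36 = 1465.

1465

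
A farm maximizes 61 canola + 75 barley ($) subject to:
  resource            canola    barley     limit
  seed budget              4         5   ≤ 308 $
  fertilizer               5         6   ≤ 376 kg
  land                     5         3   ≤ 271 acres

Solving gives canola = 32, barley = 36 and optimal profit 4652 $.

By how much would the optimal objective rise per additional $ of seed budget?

Check each constraint at x*: seed budget 308/308 (tight); fertilizer 376/376 (tight); land 268/271 (slack 3).
By complementary slackness, y = 0 for the non-binding constraint.
From A_Bᵀ y = c: 4·y_seed budget + 5·y_fertilizer = 61; 5·y_seed budget + 6·y_fertilizer = 75.
→ y_seed budget = 9 and y_fertilizer = 5.
Shadow price of seed budget = 9.

9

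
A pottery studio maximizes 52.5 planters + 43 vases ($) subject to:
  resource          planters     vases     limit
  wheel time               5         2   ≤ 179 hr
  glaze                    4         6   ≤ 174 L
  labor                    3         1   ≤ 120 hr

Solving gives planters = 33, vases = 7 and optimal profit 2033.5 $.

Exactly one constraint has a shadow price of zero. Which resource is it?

wheel time: 179/179 (binding)
glaze: 174/174 (binding)
labor: 106/120 (slack 14)
By complementary slackness, a constraint with positive slack has shadow price 0 → labor.

labor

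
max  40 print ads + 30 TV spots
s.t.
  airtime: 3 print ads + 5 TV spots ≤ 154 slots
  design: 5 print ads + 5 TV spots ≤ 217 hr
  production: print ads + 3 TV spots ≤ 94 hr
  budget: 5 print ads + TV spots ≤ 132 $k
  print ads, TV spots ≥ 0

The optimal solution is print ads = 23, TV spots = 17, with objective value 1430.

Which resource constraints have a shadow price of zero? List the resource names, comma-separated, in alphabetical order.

design, production

airtime: 154/154 (binding)
design: 200/217 (slack 17)
production: 74/94 (slack 20)
budget: 132/132 (binding)
By complementary slackness, a constraint with positive slack has shadow price 0 → design, production.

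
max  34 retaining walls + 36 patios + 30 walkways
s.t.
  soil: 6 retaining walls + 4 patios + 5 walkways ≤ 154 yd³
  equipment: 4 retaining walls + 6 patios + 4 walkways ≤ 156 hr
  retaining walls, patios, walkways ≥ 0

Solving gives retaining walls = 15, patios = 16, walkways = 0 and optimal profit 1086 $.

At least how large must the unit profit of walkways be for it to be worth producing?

31

At the optimum: soil uses 154 of 154 (binding); equipment uses 156 of 156 (binding).
The binding rows give the dual system: 6·y_soil + 4·y_equipment = 34 and 4·y_soil + 6·y_equipment = 36.
→ y_soil = 3 and y_equipment = 4.
walkways enters the basis when its profit ≥ yᵀa₃ = 3·5 + 4·4 = 31.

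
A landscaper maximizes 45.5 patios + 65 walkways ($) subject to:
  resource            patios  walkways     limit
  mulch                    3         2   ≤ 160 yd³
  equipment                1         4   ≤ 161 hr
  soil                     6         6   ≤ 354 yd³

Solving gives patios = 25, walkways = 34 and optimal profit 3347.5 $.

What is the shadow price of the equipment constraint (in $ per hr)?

Check each constraint at x*: mulch 143/160 (slack 17); equipment 161/161 (tight); soil 354/354 (tight).
Since mulch is not tight, its dual is 0.
From A_Bᵀ y = c: 1·y_equipment + 6·y_soil = 45.5; 4·y_equipment + 6·y_soil = 65.
This yields shadow prices y_equipment = 6.5, y_soil = 6.5.
Shadow price of equipment = 6.5.

6.5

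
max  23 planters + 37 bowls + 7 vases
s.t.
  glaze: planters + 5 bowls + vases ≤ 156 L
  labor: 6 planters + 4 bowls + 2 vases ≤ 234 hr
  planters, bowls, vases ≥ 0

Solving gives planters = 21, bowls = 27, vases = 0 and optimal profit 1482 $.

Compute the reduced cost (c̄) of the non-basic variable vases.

-4

At the optimum: glaze uses 156 of 156 (binding); labor uses 234 of 234 (binding).
From A_Bᵀ y = c: 1·y_glaze + 6·y_labor = 23; 5·y_glaze + 4·y_labor = 37.
Solving: y_glaze = 5, y_labor = 3.
Reduced cost of vases: c₃ − yᵀa₃ = 7 − (5·1 + 3·2) = 7 − 11 = -4.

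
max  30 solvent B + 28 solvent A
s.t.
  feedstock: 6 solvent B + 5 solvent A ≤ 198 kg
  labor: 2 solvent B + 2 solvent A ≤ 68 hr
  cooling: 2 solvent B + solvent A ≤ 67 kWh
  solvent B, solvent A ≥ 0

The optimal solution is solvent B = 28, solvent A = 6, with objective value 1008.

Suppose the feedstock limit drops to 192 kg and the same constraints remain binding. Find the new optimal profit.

996

Binding: feedstock and labor. Non-binding: cooling (5 unused).
By complementary slackness, y = 0 for the non-binding constraint.
Dual feasibility on the basic columns requires 6·y_feedstock + 2·y_labor = 30, 5·y_feedstock + 2·y_labor = 28.
→ y_feedstock = 2 and y_labor = 9.
Δz = y_feedstock·Δb = 2 × (-6) = -12, so new z* = 1008 − 12 = 996.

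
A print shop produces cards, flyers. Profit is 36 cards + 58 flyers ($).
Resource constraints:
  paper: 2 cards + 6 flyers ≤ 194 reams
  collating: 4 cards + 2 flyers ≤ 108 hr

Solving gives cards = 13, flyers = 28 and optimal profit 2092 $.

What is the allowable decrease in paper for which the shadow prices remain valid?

140

Binding constraints: paper, collating. The basis is B = [[2,6],[4,2]] with det -20.
Per unit decrease in paper, x* moves by d = (0.1, -0.2).
The basis stays optimal until flyers reaches 0; allowable decrease = 140 reams.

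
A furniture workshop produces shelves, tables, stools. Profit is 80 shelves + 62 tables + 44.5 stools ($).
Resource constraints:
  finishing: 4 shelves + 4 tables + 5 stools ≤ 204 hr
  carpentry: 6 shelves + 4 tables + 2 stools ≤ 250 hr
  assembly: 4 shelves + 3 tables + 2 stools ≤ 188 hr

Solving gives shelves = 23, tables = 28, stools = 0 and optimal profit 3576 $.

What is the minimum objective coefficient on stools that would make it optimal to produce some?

At the optimum: finishing uses 204 of 204 (binding); carpentry uses 250 of 250 (binding); assembly uses 176 of 188 (slack = 12).
Slack constraints have shadow price 0 (complementary slackness).
Dual feasibility on the basic columns requires 4·y_finishing + 6·y_carpentry = 80, 4·y_finishing + 4·y_carpentry = 62.
This yields shadow prices y_finishing = 6.5, y_carpentry = 9.
stools enters the basis when its profit ≥ yᵀa₃ = 6.5·5 + 9·2 = 50.5.

50.5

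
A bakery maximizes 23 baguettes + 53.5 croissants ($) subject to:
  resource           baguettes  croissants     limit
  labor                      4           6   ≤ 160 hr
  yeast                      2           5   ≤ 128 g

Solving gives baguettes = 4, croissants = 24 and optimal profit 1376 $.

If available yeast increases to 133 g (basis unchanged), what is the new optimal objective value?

Check each constraint at x*: labor 160/160 (tight); yeast 128/128 (tight).
From A_Bᵀ y = c: 4·y_labor + 2·y_yeast = 23; 6·y_labor + 5·y_yeast = 53.5.
This yields shadow prices y_labor = 1, y_yeast = 9.5.
Δz = y_yeast·Δb = 9.5 × (5) = 47.5, so new z* = 1376 + 47.5 = 1423.5.

1423.5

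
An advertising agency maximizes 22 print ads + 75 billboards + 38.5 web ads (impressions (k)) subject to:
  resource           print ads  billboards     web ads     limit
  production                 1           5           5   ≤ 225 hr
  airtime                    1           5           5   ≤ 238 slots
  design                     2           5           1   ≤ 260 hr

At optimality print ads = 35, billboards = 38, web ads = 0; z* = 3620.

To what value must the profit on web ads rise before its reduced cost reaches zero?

47

At the optimum: production uses 225 of 225 (binding); airtime uses 225 of 238 (slack = 13); design uses 260 of 260 (binding).
Since airtime is not tight, its dual is 0.
The binding rows give the dual system: 1·y_production + 2·y_design = 22 and 5·y_production + 5·y_design = 75.
This yields shadow prices y_production = 8, y_design = 7.
web ads enters the basis when its profit ≥ yᵀa₃ = 8·5 + 7·1 = 47.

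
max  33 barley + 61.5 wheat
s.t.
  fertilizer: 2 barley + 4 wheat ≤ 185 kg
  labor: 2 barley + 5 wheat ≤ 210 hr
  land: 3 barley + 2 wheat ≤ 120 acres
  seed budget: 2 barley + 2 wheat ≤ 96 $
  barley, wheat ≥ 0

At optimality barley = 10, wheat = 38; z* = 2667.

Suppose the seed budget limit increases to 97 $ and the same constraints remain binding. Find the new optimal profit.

2674

Binding: labor and seed budget. Non-binding: fertilizer (13 unused), land (14 unused).
Slack constraints have shadow price 0 (complementary slackness).
From A_Bᵀ y = c: 2·y_labor + 2·y_seed budget = 33; 5·y_labor + 2·y_seed budget = 61.5.
This yields shadow prices y_labor = 9.5, y_seed budget = 7.
Δz = y_seed budget·Δb = 7 × (1) = 7, so new z* = 2667 + 7 = 2674.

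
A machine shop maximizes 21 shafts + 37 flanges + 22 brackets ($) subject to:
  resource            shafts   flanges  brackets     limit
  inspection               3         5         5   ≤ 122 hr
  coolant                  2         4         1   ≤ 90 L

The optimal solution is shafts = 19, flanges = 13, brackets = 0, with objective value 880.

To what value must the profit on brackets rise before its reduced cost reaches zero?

28

Both inspection and coolant are binding at x*.
From A_Bᵀ y = c: 3·y_inspection + 2·y_coolant = 21; 5·y_inspection + 4·y_coolant = 37.
Solving: y_inspection = 5, y_coolant = 3.
brackets enters the basis when its profit ≥ yᵀa₃ = 5·5 + 3·1 = 28.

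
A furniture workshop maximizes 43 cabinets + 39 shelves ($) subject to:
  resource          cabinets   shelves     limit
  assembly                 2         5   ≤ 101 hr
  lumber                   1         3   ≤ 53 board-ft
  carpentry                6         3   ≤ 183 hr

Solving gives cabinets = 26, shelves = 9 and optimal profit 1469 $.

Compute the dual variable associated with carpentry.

At the optimum: assembly uses 97 of 101 (slack = 4); lumber uses 53 of 53 (binding); carpentry uses 183 of 183 (binding).
Slack constraints have shadow price 0 (complementary slackness).
The binding rows give the dual system: 1·y_lumber + 6·y_carpentry = 43 and 3·y_lumber + 3·y_carpentry = 39.
This yields shadow prices y_lumber = 7, y_carpentry = 6.
Shadow price of carpentry = 6.

6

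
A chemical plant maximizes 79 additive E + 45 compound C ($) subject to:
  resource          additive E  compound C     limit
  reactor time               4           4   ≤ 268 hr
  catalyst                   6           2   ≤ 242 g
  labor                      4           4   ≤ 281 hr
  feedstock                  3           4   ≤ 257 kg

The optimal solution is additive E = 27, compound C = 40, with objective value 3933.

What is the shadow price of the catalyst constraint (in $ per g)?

At the optimum: reactor time uses 268 of 268 (binding); catalyst uses 242 of 242 (binding); labor uses 268 of 281 (slack = 13); feedstock uses 241 of 257 (slack = 16).
By complementary slackness, y = 0 for the non-binding constraints.
The binding rows give the dual system: 4·y_reactor time + 6·y_catalyst = 79 and 4·y_reactor time + 2·y_catalyst = 45.
This yields shadow prices y_reactor time = 7, y_catalyst = 8.5.
Shadow price of catalyst = 8.5.

8.5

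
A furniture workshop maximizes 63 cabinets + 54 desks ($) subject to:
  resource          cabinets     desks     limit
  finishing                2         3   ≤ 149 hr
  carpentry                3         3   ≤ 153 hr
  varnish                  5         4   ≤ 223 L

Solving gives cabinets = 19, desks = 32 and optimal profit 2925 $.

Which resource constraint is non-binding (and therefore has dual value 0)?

finishing: 134/149 (slack 15)
carpentry: 153/153 (binding)
varnish: 223/223 (binding)
By complementary slackness, a constraint with positive slack has shadow price 0 → finishing.

finishing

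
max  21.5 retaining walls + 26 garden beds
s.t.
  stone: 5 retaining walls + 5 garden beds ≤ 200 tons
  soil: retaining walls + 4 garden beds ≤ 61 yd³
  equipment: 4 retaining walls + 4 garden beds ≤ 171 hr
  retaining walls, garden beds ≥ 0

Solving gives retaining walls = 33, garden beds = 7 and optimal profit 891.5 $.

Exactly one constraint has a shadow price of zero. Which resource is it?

equipment

stone: 200/200 (binding)
soil: 61/61 (binding)
equipment: 160/171 (slack 11)
By complementary slackness, a constraint with positive slack has shadow price 0 → equipment.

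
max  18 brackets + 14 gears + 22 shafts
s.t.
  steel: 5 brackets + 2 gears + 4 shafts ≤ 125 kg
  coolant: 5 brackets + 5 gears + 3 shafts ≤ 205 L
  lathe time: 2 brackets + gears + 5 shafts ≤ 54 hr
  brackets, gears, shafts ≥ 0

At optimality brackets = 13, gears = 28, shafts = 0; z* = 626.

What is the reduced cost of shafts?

-4

Check each constraint at x*: steel 121/125 (slack 4); coolant 205/205 (tight); lathe time 54/54 (tight).
By complementary slackness, y = 0 for the non-binding constraint.
Dual feasibility on the basic columns requires 5·y_coolant + 2·y_lathe time = 18, 5·y_coolant + 1·y_lathe time = 14.
Solving: y_coolant = 2, y_lathe time = 4.
Reduced cost of shafts: c₃ − yᵀa₃ = 22 − (2·3 + 4·5) = 22 − 26 = -4.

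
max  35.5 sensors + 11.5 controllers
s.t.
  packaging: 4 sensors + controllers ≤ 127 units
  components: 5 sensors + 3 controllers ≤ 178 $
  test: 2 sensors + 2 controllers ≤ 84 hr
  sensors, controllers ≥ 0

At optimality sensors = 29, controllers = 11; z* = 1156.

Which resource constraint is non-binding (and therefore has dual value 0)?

test

packaging: 127/127 (binding)
components: 178/178 (binding)
test: 80/84 (slack 4)
By complementary slackness, a constraint with positive slack has shadow price 0 → test.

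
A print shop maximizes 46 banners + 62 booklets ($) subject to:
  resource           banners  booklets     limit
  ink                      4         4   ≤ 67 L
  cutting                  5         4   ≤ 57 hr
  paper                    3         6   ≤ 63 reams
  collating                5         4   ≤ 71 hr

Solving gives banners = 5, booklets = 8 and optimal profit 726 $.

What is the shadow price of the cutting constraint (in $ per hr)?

Check each constraint at x*: ink 52/67 (slack 15); cutting 57/57 (tight); paper 63/63 (tight); collating 57/71 (slack 14).
Slack constraints have shadow price 0 (complementary slackness).
The binding rows give the dual system: 5·y_cutting + 3·y_paper = 46 and 4·y_cutting + 6·y_paper = 62.
This yields shadow prices y_cutting = 5, y_paper = 7.
Shadow price of cutting = 5.

5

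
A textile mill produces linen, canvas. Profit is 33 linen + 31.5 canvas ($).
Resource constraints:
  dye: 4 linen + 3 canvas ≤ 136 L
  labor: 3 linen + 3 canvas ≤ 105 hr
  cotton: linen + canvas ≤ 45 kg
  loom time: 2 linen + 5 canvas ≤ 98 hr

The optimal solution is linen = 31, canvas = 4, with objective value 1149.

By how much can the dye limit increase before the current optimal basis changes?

4

Binding constraints: dye, labor. The basis is B = [[4,3],[3,3]] with det 3.
Per unit increase in dye, x* moves by d = (1, -1).
The basis stays optimal until canvas reaches 0; allowable increase = 4 L.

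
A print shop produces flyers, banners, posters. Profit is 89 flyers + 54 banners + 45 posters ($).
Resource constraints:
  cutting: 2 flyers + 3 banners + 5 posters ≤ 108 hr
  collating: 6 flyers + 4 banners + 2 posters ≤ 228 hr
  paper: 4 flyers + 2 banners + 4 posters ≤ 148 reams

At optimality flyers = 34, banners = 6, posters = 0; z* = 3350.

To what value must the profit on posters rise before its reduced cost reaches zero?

At the optimum: cutting uses 86 of 108 (slack = 22); collating uses 228 of 228 (binding); paper uses 148 of 148 (binding).
By complementary slackness, y = 0 for the non-binding constraint.
Dual feasibility on the basic columns requires 6·y_collating + 4·y_paper = 89, 4·y_collating + 2·y_paper = 54.
This yields shadow prices y_collating = 9.5, y_paper = 8.
posters enters the basis when its profit ≥ yᵀa₃ = 9.5·2 + 8·4 = 51.

51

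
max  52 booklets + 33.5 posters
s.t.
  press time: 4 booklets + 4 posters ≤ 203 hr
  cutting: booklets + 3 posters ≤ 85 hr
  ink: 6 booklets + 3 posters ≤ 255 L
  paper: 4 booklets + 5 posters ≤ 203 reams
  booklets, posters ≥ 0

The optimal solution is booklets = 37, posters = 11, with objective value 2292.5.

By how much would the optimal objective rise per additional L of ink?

7

Binding: ink and paper. Non-binding: press time (11 unused), cutting (15 unused).
Slack constraints have shadow price 0 (complementary slackness).
From A_Bᵀ y = c: 6·y_ink + 4·y_paper = 52; 3·y_ink + 5·y_paper = 33.5.
Solving: y_ink = 7, y_paper = 2.5.
Shadow price of ink = 7.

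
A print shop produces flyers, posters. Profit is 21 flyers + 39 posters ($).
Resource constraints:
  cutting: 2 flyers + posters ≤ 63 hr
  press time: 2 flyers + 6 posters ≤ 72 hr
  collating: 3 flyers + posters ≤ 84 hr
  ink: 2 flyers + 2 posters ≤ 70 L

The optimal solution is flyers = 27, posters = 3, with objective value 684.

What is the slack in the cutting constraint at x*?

cutting used = 2·27 + 1·3 = 57; slack = 63 − 57 = 6.

6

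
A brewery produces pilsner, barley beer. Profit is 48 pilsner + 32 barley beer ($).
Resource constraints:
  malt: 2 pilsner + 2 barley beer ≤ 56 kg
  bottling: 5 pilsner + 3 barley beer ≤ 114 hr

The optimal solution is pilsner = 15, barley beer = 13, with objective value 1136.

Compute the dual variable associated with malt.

Check each constraint at x*: malt 56/56 (tight); bottling 114/114 (tight).
Dual feasibility on the basic columns requires 2·y_malt + 5·y_bottling = 48, 2·y_malt + 3·y_bottling = 32.
Solving: y_malt = 4, y_bottling = 8.
Shadow price of malt = 4.

4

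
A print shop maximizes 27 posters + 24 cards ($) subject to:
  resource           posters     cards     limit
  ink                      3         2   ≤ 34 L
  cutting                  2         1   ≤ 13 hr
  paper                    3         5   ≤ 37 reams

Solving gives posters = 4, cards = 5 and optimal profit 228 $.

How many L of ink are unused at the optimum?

12

ink used = 3·4 + 2·5 = 22; slack = 34 − 22 = 12.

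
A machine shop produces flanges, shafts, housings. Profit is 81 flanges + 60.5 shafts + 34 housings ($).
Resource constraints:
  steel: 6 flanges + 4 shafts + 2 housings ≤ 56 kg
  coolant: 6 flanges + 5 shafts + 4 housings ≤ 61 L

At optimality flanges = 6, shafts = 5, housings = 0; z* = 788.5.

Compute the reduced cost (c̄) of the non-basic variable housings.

-6

Check each constraint at x*: steel 56/56 (tight); coolant 61/61 (tight).
Dual feasibility on the basic columns requires 6·y_steel + 6·y_coolant = 81, 4·y_steel + 5·y_coolant = 60.5.
This yields shadow prices y_steel = 7, y_coolant = 6.5.
Reduced cost of housings: c₃ − yᵀa₃ = 34 − (7·2 + 6.5·4) = 34 − 40 = -6.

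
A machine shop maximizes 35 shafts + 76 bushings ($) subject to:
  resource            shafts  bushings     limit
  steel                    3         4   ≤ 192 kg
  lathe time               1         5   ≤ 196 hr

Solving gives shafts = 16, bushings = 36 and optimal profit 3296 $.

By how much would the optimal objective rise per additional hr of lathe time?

8

Both steel and lathe time are binding at x*.
The binding rows give the dual system: 3·y_steel + 1·y_lathe time = 35 and 4·y_steel + 5·y_lathe time = 76.
→ y_steel = 9 and y_lathe time = 8.
Shadow price of lathe time = 8.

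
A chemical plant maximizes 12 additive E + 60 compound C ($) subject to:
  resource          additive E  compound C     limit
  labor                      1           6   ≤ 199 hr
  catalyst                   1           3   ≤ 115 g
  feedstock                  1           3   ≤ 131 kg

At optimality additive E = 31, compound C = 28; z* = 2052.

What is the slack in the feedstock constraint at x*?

feedstock used = 1·31 + 3·28 = 115; slack = 131 − 115 = 16.

16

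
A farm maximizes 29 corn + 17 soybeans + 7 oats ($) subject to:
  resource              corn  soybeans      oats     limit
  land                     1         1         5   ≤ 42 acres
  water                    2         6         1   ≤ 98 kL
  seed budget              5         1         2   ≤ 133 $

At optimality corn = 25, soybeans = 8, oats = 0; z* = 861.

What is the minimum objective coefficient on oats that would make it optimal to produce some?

12

Check each constraint at x*: land 33/42 (slack 9); water 98/98 (tight); seed budget 133/133 (tight).
Slack constraints have shadow price 0 (complementary slackness).
From A_Bᵀ y = c: 2·y_water + 5·y_seed budget = 29; 6·y_water + 1·y_seed budget = 17.
This yields shadow prices y_water = 2, y_seed budget = 5.
oats enters the basis when its profit ≥ yᵀa₃ = 2·1 + 5·2 = 12.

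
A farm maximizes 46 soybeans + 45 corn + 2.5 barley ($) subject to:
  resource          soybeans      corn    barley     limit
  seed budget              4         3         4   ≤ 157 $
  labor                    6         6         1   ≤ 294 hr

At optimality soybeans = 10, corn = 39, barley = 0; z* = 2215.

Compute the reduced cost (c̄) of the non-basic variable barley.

At the optimum: seed budget uses 157 of 157 (binding); labor uses 294 of 294 (binding).
Dual feasibility on the basic columns requires 4·y_seed budget + 6·y_labor = 46, 3·y_seed budget + 6·y_labor = 45.
This yields shadow prices y_seed budget = 1, y_labor = 7.
Reduced cost of barley: c₃ − yᵀa₃ = 2.5 − (1·4 + 7·1) = 2.5 − 11 = -8.5.

-8.5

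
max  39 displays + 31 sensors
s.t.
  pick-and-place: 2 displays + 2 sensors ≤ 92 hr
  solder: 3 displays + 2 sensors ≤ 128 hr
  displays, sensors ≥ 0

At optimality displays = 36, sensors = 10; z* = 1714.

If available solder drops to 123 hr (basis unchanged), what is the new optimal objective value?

Check each constraint at x*: pick-and-place 92/92 (tight); solder 128/128 (tight).
The binding rows give the dual system: 2·y_pick-and-place + 3·y_solder = 39 and 2·y_pick-and-place + 2·y_solder = 31.
Solving: y_pick-and-place = 7.5, y_solder = 8.
Δz = y_solder·Δb = 8 × (-5) = -40, so new z* = 1714 − 40 = 1674.

1674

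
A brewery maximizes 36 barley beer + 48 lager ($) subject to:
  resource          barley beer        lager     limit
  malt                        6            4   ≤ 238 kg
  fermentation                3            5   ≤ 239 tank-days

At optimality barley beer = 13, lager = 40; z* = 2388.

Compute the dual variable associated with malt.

2

Check each constraint at x*: malt 238/238 (tight); fermentation 239/239 (tight).
The binding rows give the dual system: 6·y_malt + 3·y_fermentation = 36 and 4·y_malt + 5·y_fermentation = 48.
Solving: y_malt = 2, y_fermentation = 8.
Shadow price of malt = 2.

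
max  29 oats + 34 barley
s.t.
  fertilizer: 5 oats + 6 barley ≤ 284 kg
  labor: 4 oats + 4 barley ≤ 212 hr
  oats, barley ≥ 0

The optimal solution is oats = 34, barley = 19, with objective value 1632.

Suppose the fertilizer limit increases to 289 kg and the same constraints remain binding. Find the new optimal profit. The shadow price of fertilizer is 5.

1657

Δb = 5, so new z* = 1632 + (5)·(5) = 1632 + 25 = 1657.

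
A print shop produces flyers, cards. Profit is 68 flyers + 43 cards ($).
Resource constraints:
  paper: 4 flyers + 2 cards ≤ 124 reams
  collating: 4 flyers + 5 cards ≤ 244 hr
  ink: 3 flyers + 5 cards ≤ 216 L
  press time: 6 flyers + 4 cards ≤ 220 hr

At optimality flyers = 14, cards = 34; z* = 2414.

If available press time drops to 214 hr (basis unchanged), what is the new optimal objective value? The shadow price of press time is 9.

2360

Δb = -6, so new z* = 2414 + (9)·(-6) = 2414 − 54 = 2360.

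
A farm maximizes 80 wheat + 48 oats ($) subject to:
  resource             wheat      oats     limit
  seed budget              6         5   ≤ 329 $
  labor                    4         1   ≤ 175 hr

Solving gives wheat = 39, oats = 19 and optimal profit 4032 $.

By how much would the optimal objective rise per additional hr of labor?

8

Check each constraint at x*: seed budget 329/329 (tight); labor 175/175 (tight).
From A_Bᵀ y = c: 6·y_seed budget + 4·y_labor = 80; 5·y_seed budget + 1·y_labor = 48.
→ y_seed budget = 8 and y_labor = 8.
Shadow price of labor = 8.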